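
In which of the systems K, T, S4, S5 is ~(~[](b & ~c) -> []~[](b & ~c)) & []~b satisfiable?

K

K-tableau for the formula:
1. ~(~[](b & ~c) -> []~[](b & ~c)) & []~b, 0
2. ~(~[](b & ~c) -> []~[](b & ~c)), 0
3. []~b, 0
4. ~[](b & ~c), 0
5. ~[]~[](b & ~c), 0
6. ~(b & ~c), 1
7. ~b, 1
8. c, 1
9. [](b & ~c), 2
10. ~b, 2
Accessibility: 0R1, 0R2
Complete open branch: satisfiable in K.
T-tableau for the formula:
1. ~(~[](b & ~c) -> []~[](b & ~c)) & []~b, 0
2. ~(~[](b & ~c) -> []~[](b & ~c)), 0
3. []~b, 0
4. ~[](b & ~c), 0
5. ~[]~[](b & ~c), 0
6. ~b, 0
7. ~(b & ~c), 1
8. ~b, 1
9. c, 1
10. [](b & ~c), 2
11. ~b, 2
12. b & ~c, 2
13. b, 2
14. ~c, 2
Accessibility: 0R0, 0R1, 0R2, 1R1, 2R2
Branch closes: b and ~b both at 2.
Every branch closes (one shown): unsatisfiable in T, hence also in S4, S5 (every S4/S5-frame is a T-frame).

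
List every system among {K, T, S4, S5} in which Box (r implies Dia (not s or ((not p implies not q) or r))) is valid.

K-tableau for the negation not Box (r implies Dia (not s or ((not p implies not q) or r))):
1. not Box (r implies Dia (not s or ((not p implies not q) or r))), u
2. not (r implies Dia (not s or ((not p implies not q) or r))), v
3. r, v
4. not Dia (not s or ((not p implies not q) or r)), v
Accessibility: uRv
Complete open branch: countermodel on a K-frame, so not valid in K.
T-tableau for the negation not Box (r implies Dia (not s or ((not p implies not q) or r))):
1. not Box (r implies Dia (not s or ((not p implies not q) or r))), u
2. not (r implies Dia (not s or ((not p implies not q) or r))), v
3. r, v
4. not Dia (not s or ((not p implies not q) or r)), v
5. not (not s or ((not p implies not q) or r)), v
6. s, v
7. not ((not p implies not q) or r), v
8. not (not p implies not q), v
9. not r, v
Accessibility: uRu, uRv, vRv
Branch closes: r and not r both at v.
Every branch closes (one shown): valid in T, hence also in S4, S5 (every theorem of T is a theorem of S4 and S5).

T, S4, S5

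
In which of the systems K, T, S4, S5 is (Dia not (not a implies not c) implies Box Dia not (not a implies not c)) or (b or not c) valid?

S5

S5-tableau for the negation not ((Dia not (not a implies not c) implies Box Dia not (not a implies not c)) or (b or not c)):
1. not ((Dia not (not a implies not c) implies Box Dia not (not a implies not c)) or (b or not c)), 0
2. not (Dia not (not a implies not c) implies Box Dia not (not a implies not c)), 0   [neg-or-rule on 1]
3. not (b or not c), 0   [neg-or-rule on 1]
4. Dia not (not a implies not c), 0   [neg-implies-rule on 2]
5. not Box Dia not (not a implies not c), 0   [neg-implies-rule on 2]
6. not b, 0   [neg-or-rule on 3]
7. c, 0   [neg-or-rule on 3]
8. not (not a implies not c), 1   [Dia-rule on 4: fresh world 1, 0R1]
9. not a, 1   [neg-implies-rule on 8]
10. c, 1   [neg-implies-rule on 8]
11. not Dia not (not a implies not c), 2   [neg-Box-rule on 5: fresh world 2, 0R2]
12. not a implies not c, 0   [neg-Dia-rule on 11 via 2R0]
13. not a implies not c, 1   [neg-Dia-rule on 11 via 2R1]
14. not a implies not c, 2   [neg-Dia-rule on 11 via 2R2]
15. a, 0   [implies-rule on 12 (branches; this branch)]
16. not c, 1   [implies-rule on 13 (branches; this branch)]
Accessibility: 0R0, 0R1, 0R2, 1R0, 1R1, 1R2, 2R0, 2R1, 2R2
Branch closes: c and not c both at 1.
Every branch closes (one shown): valid in S5.
S4-tableau for the negation not ((Dia not (not a implies not c) implies Box Dia not (not a implies not c)) or (b or not c)):
1. not ((Dia not (not a implies not c) implies Box Dia not (not a implies not c)) or (b or not c)), 0
2. not (Dia not (not a implies not c) implies Box Dia not (not a implies not c)), 0   [neg-or-rule on 1]
3. not (b or not c), 0   [neg-or-rule on 1]
4. Dia not (not a implies not c), 0   [neg-implies-rule on 2]
5. not Box Dia not (not a implies not c), 0   [neg-implies-rule on 2]
6. not b, 0   [neg-or-rule on 3]
7. c, 0   [neg-or-rule on 3]
8. not (not a implies not c), 1   [Dia-rule on 4: fresh world 1, 0R1]
9. not a, 1   [neg-implies-rule on 8]
10. c, 1   [neg-implies-rule on 8]
11. not Dia not (not a implies not c), 2   [neg-Box-rule on 5: fresh world 2, 0R2]
12. not a implies not c, 2   [neg-Dia-rule on 11 via 2R2]
13. not c, 2   [implies-rule on 12 (branches; this branch)]
Accessibility: 0R0, 0R1, 0R2, 1R1, 2R2
Complete open branch: countermodel on an S4-frame, so not valid in S4, nor in K, T (the same frame is also a K-frame and a T-frame).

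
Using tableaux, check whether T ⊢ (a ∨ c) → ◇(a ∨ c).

Tableau for the negation ¬((a ∨ c) → ◇(a ∨ c)):
1. ¬((a ∨ c) → ◇(a ∨ c)), u
2. a ∨ c, u   [¬→-rule on 1]
3. ¬◇(a ∨ c), u   [¬→-rule on 1]
4. ¬(a ∨ c), u   [¬◇-rule on 3 via uRu]
5. ¬a, u   [¬∨-rule on 4]
6. ¬c, u   [¬∨-rule on 4]
7. c, u   [∨-rule on 2 (branches; this branch)]
Accessibility: uRu
Branch closes: c and ¬c both at u.
Every branch of the negation's tableau closes; the branch above is one of them.

Yes, valid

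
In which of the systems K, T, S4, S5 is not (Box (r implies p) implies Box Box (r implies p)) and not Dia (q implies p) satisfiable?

T-tableau for the formula:
1. not (Box (r implies p) implies Box Box (r implies p)) and not Dia (q implies p), w0
2. not (Box (r implies p) implies Box Box (r implies p)), w0   [and-rule on 1]
3. not Dia (q implies p), w0   [and-rule on 1]
4. Box (r implies p), w0   [neg-implies-rule on 2]
5. not Box Box (r implies p), w0   [neg-implies-rule on 2]
6. not (q implies p), w0   [neg-Dia-rule on 3 via w0Rw0]
7. q, w0   [neg-implies-rule on 6]
8. not p, w0   [neg-implies-rule on 6]
9. r implies p, w0   [Box-rule on 4 via w0Rw0]
10. not r, w0   [implies-rule on 9 (branches; this branch)]
11. not Box (r implies p), w1   [neg-Box-rule on 5: fresh world w1, w0Rw1]
12. not (q implies p), w1   [neg-Dia-rule on 3 via w0Rw1]
13. q, w1   [neg-implies-rule on 12]
14. not p, w1   [neg-implies-rule on 12]
15. r implies p, w1   [Box-rule on 4 via w0Rw1]
16. not r, w1   [implies-rule on 15 (branches; this branch)]
17. not (r implies p), w2   [neg-Box-rule on 11: fresh world w2, w1Rw2]
18. r, w2   [neg-implies-rule on 17]
19. not p, w2   [neg-implies-rule on 17]
Accessibility: w0Rw0, w0Rw1, w1Rw1, w1Rw2, w2Rw2
Complete open branch: satisfiable in T, hence also in K (this T-model is also a K-model).
S4-tableau for the formula:
1. not (Box (r implies p) implies Box Box (r implies p)) and not Dia (q implies p), w0
2. not (Box (r implies p) implies Box Box (r implies p)), w0   [and-rule on 1]
3. not Dia (q implies p), w0   [and-rule on 1]
4. Box (r implies p), w0   [neg-implies-rule on 2]
5. not Box Box (r implies p), w0   [neg-implies-rule on 2]
6. not (q implies p), w0   [neg-Dia-rule on 3 via w0Rw0]
7. q, w0   [neg-implies-rule on 6]
8. not p, w0   [neg-implies-rule on 6]
9. r implies p, w0   [Box-rule on 4 via w0Rw0]
10. not r, w0   [implies-rule on 9 (branches; this branch)]
11. not Box (r implies p), w1   [neg-Box-rule on 5: fresh world w1, w0Rw1]
12. not (q implies p), w1   [neg-Dia-rule on 3 via w0Rw1]
13. q, w1   [neg-implies-rule on 12]
14. not p, w1   [neg-implies-rule on 12]
15. r implies p, w1   [Box-rule on 4 via w0Rw1]
16. not r, w1   [implies-rule on 15 (branches; this branch)]
17. not (r implies p), w2   [neg-Box-rule on 11: fresh world w2, w1Rw2]
18. r, w2   [neg-implies-rule on 17]
19. not p, w2   [neg-implies-rule on 17]
20. not (q implies p), w2   [neg-Dia-rule on 3 via w0Rw2]
21. q, w2   [neg-implies-rule on 20]
22. r implies p, w2   [Box-rule on 4 via w0Rw2]
23. p, w2   [implies-rule on 22 (branches; this branch)]
Accessibility: w0Rw0, w0Rw1, w0Rw2, w1Rw1, w1Rw2, w2Rw2
Branch closes: p and not p both at w2.
Every branch closes (one shown): unsatisfiable in S4, hence also in S5 (every S5-frame is an S4-frame).

K, T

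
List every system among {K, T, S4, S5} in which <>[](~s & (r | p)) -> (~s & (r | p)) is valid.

S5

S5-tableau for the negation ~(<>[](~s & (r | p)) -> (~s & (r | p))):
1. ~(<>[](~s & (r | p)) -> (~s & (r | p))), 0
2. <>[](~s & (r | p)), 0   [~->-rule on 1]
3. ~(~s & (r | p)), 0   [~->-rule on 1]
4. ~(r | p), 0   [~&-rule on 3 (branches; this branch)]
5. ~r, 0   [~|-rule on 4]
6. ~p, 0   [~|-rule on 4]
7. [](~s & (r | p)), 1   [<>-rule on 2: fresh world 1, 0R1]
8. ~s & (r | p), 0   [[]-rule on 7 via 1R0]
9. ~s, 0   [&-rule on 8]
10. r | p, 0   [&-rule on 8]
11. ~s & (r | p), 1   [[]-rule on 7 via 1R1]
12. ~s, 1   [&-rule on 11]
13. r | p, 1   [&-rule on 11]
14. p, 0   [|-rule on 10 (branches; this branch)]
Accessibility: 0R0, 0R1, 1R0, 1R1
Branch closes: p and ~p both at 0.
Every branch closes (one shown): valid in S5.
S4-tableau for the negation ~(<>[](~s & (r | p)) -> (~s & (r | p))):
1. ~(<>[](~s & (r | p)) -> (~s & (r | p))), 0
2. <>[](~s & (r | p)), 0   [~->-rule on 1]
3. ~(~s & (r | p)), 0   [~->-rule on 1]
4. ~(r | p), 0   [~&-rule on 3 (branches; this branch)]
5. ~r, 0   [~|-rule on 4]
6. ~p, 0   [~|-rule on 4]
7. [](~s & (r | p)), 1   [<>-rule on 2: fresh world 1, 0R1]
8. ~s & (r | p), 1   [[]-rule on 7 via 1R1]
9. ~s, 1   [&-rule on 8]
10. r | p, 1   [&-rule on 8]
11. p, 1   [|-rule on 10 (branches; this branch)]
Accessibility: 0R0, 0R1, 1R1
Complete open branch: countermodel on an S4-frame, so not valid in S4, nor in K, T (the same frame is also a K-frame and a T-frame).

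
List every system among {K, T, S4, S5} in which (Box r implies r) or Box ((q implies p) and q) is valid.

T-tableau for the negation not ((Box r implies r) or Box ((q implies p) and q)):
1. not ((Box r implies r) or Box ((q implies p) and q)), 0
2. not (Box r implies r), 0
3. not Box ((q implies p) and q), 0
4. Box r, 0
5. not r, 0
6. r, 0
Accessibility: 0R0
Branch closes: r and not r both at 0.
Every branch closes (one shown): valid in T, hence also in S4, S5 (every theorem of T is a theorem of S4 and S5).
K-tableau for the negation not ((Box r implies r) or Box ((q implies p) and q)):
1. not ((Box r implies r) or Box ((q implies p) and q)), 0
2. not (Box r implies r), 0
3. not Box ((q implies p) and q), 0
4. Box r, 0
5. not r, 0
6. not ((q implies p) and q), 1
7. r, 1
8. not q, 1
Accessibility: 0R1
Complete open branch: countermodel on a K-frame, so not valid in K.

T, S4, S5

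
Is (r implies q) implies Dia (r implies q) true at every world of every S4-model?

Tableau for the negation not ((r implies q) implies Dia (r implies q)):
1. not ((r implies q) implies Dia (r implies q)), u
2. r implies q, u   [neg-implies-rule on 1]
3. not Dia (r implies q), u   [neg-implies-rule on 1]
4. not (r implies q), u   [neg-Dia-rule on 3 via uRu]
5. r, u   [neg-implies-rule on 4]
6. not q, u   [neg-implies-rule on 4]
7. q, u   [implies-rule on 2 (branches; this branch)]
Accessibility: uRu
Branch closes: q and not q both at u.
Every branch of the negation's tableau closes; the branch above is one of them.

Yes, valid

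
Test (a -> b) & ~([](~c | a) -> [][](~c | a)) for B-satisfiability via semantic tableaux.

1. (a -> b) & ~([](~c | a) -> [][](~c | a)), 0
2. a -> b, 0
3. ~([](~c | a) -> [][](~c | a)), 0
4. [](~c | a), 0
5. ~[][](~c | a), 0
6. ~c | a, 0
7. b, 0
8. a, 0
9. ~[](~c | a), 1
10. ~c | a, 1
11. a, 1
12. ~(~c | a), 2
13. c, 2
14. ~a, 2
Accessibility: 0R0, 0R1, 1R0, 1R1, 1R2, 2R1, 2R2

Satisfiable (open branch found)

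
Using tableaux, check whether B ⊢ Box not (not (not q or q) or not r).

Not valid

Tableau for the negation not Box not (not (not q or q) or not r):
1. not Box not (not (not q or q) or not r), w0
2. not (not q or q) or not r, w1
3. not r, w1
Accessibility: w0Rw0, w0Rw1, w1Rw0, w1Rw1
The negation has an open branch (countermodel exists).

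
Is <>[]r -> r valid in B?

Tableau for the negation ~(<>[]r -> r):
1. ~(<>[]r -> r), u
2. <>[]r, u
3. ~r, u
4. []r, v
5. r, u
Accessibility: uRu, uRv, vRu, vRv
Branch closes: r and ~r both at u.
Every branch of the negation's tableau closes; the branch above is one of them.

Yes, valid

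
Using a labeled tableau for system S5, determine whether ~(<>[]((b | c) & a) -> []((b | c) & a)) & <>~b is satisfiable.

1. ~(<>[]((b | c) & a) -> []((b | c) & a)) & <>~b, u
2. ~(<>[]((b | c) & a) -> []((b | c) & a)), u
3. <>~b, u
4. <>[]((b | c) & a), u
5. ~[]((b | c) & a), u
6. ~b, v
7. []((b | c) & a), w
8. (b | c) & a, u
9. b | c, u
10. a, u
11. (b | c) & a, v
12. b | c, v
13. a, v
14. (b | c) & a, w
15. b | c, w
16. a, w
17. c, u
18. c, v
19. c, w
20. ~((b | c) & a), x
21. (b | c) & a, x
22. b | c, x
23. a, x
24. ~(b | c), x
25. ~b, x
26. ~c, x
27. c, x
Accessibility: uRu, uRv, uRw, uRx, vRu, vRv, vRw, vRx, wRu, wRv, wRw, wRx, xRu, xRv, xRw, xRx
Branch closes: c and ~c both at x.
All branches of the tableau close; one closing branch shown above.

No, unsatisfiable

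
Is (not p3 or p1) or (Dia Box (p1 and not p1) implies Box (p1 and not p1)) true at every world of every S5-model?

Valid

Tableau for the negation not ((not p3 or p1) or (Dia Box (p1 and not p1) implies Box (p1 and not p1))):
1. not ((not p3 or p1) or (Dia Box (p1 and not p1) implies Box (p1 and not p1))), w0
2. not (not p3 or p1), w0
3. not (Dia Box (p1 and not p1) implies Box (p1 and not p1)), w0
4. p3, w0
5. not p1, w0
6. Dia Box (p1 and not p1), w0
7. not Box (p1 and not p1), w0
8. Box (p1 and not p1), w1
9. p1 and not p1, w0
10. p1, w0
Accessibility: w0Rw0, w0Rw1, w1Rw0, w1Rw1
Branch closes: p1 and not p1 both at w0.
Every branch of the negation's tableau closes; the branch above is one of them.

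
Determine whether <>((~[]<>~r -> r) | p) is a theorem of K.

Not valid

Tableau for the negation ~<>((~[]<>~r -> r) | p):
1. ~<>((~[]<>~r -> r) | p), 0
The negation has an open branch (countermodel exists).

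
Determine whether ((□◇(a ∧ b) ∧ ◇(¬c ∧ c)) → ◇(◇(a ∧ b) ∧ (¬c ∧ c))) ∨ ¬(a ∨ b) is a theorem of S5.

Valid

Tableau for the negation ¬(((□◇(a ∧ b) ∧ ◇(¬c ∧ c)) → ◇(◇(a ∧ b) ∧ (¬c ∧ c))) ∨ ¬(a ∨ b)):
1. ¬(((□◇(a ∧ b) ∧ ◇(¬c ∧ c)) → ◇(◇(a ∧ b) ∧ (¬c ∧ c))) ∨ ¬(a ∨ b)), u
2. ¬((□◇(a ∧ b) ∧ ◇(¬c ∧ c)) → ◇(◇(a ∧ b) ∧ (¬c ∧ c))), u   [¬∨-rule on 1]
3. a ∨ b, u   [¬∨-rule on 1]
4. □◇(a ∧ b) ∧ ◇(¬c ∧ c), u   [¬→-rule on 2]
5. ¬◇(◇(a ∧ b) ∧ (¬c ∧ c)), u   [¬→-rule on 2]
6. □◇(a ∧ b), u   [∧-rule on 4]
7. ◇(¬c ∧ c), u   [∧-rule on 4]
8. ¬(◇(a ∧ b) ∧ (¬c ∧ c)), u   [¬◇-rule on 5 via uRu]
9. ◇(a ∧ b), u   [□-rule on 6 via uRu]
10. b, u   [∨-rule on 3 (branches; this branch)]
11. ¬◇(a ∧ b), u   [¬∧-rule on 8 (branches; this branch)]
12. ¬(a ∧ b), u   [¬◇-rule on 11 via uRu]
13. ¬a, u   [¬∧-rule on 12 (branches; this branch)]
14. ¬c ∧ c, v   [◇-rule on 7: fresh world v, uRv]
15. ¬c, v   [∧-rule on 14]
16. c, v   [∧-rule on 14]
Accessibility: uRu, uRv, vRu, vRv
Branch closes: c and ¬c both at v.
Every branch of the negation's tableau closes; the branch above is one of them.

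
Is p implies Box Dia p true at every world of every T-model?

Tableau for the negation not (p implies Box Dia p):
1. not (p implies Box Dia p), w0
2. p, w0
3. not Box Dia p, w0
4. not Dia p, w1
5. not p, w1
Accessibility: w0Rw0, w0Rw1, w1Rw1
The negation has an open branch (countermodel exists).

Invalid (countermodel exists)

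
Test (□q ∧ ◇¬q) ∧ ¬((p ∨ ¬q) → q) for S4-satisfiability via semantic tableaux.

No, unsatisfiable

1. (□q ∧ ◇¬q) ∧ ¬((p ∨ ¬q) → q), u
2. □q ∧ ◇¬q, u
3. ¬((p ∨ ¬q) → q), u
4. □q, u
5. ◇¬q, u
6. p ∨ ¬q, u
7. ¬q, u
8. q, u
Accessibility: uRu
Branch closes: q and ¬q both at u.
(One branch shown.) All branches close.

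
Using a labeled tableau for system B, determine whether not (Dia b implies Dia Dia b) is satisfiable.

1. not (Dia b implies Dia Dia b), 0
2. Dia b, 0
3. not Dia Dia b, 0
4. not Dia b, 0
5. not b, 0
6. b, 1
7. not Dia b, 1
8. not b, 1
Accessibility: 0R0, 0R1, 1R0, 1R1
Branch closes: b and not b both at 1.
All branches of the tableau close; one closing branch shown above.

No, unsatisfiable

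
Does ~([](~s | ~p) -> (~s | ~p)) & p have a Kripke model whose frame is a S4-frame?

Unsatisfiable (every branch closes)

1. ~([](~s | ~p) -> (~s | ~p)) & p, w0
2. ~([](~s | ~p) -> (~s | ~p)), w0
3. p, w0
4. [](~s | ~p), w0
5. ~(~s | ~p), w0
6. s, w0
7. ~s | ~p, w0
8. ~p, w0
Accessibility: w0Rw0
Branch closes: p and ~p both at w0.
(One branch shown.) All branches close.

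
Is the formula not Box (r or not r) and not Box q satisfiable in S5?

1. not Box (r or not r) and not Box q, w0
2. not Box (r or not r), w0   [and-rule on 1]
3. not Box q, w0   [and-rule on 1]
4. not (r or not r), w1   [neg-Box-rule on 2: fresh world w1, w0Rw1]
5. not r, w1   [neg-or-rule on 4]
6. r, w1   [neg-or-rule on 4]
Accessibility: w0Rw0, w0Rw1, w1Rw0, w1Rw1
Branch closes: r and not r both at w1.
Every branch closes; the branch above is one of them.

Unsatisfiable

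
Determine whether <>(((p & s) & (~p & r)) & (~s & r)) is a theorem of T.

No, not valid

Tableau for the negation ~<>(((p & s) & (~p & r)) & (~s & r)):
1. ~<>(((p & s) & (~p & r)) & (~s & r)), w0
2. ~(((p & s) & (~p & r)) & (~s & r)), w0
3. ~(~s & r), w0
4. ~r, w0
Accessibility: w0Rw0
The negation has an open branch (countermodel exists).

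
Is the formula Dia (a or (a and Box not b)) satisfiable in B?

Yes, satisfiable

1. Dia (a or (a and Box not b)), 0
2. a or (a and Box not b), 1
3. a and Box not b, 1
4. a, 1
5. Box not b, 1
6. not b, 0
7. not b, 1
Accessibility: 0R0, 0R1, 1R0, 1R1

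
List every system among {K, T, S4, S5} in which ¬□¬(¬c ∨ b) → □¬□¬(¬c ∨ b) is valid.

S5

S5-tableau for the negation ¬(¬□¬(¬c ∨ b) → □¬□¬(¬c ∨ b)):
1. ¬(¬□¬(¬c ∨ b) → □¬□¬(¬c ∨ b)), w0
2. ¬□¬(¬c ∨ b), w0
3. ¬□¬□¬(¬c ∨ b), w0
4. ¬c ∨ b, w1
5. b, w1
6. □¬(¬c ∨ b), w2
7. ¬(¬c ∨ b), w0
8. c, w0
9. ¬b, w0
10. ¬(¬c ∨ b), w1
11. c, w1
12. ¬b, w1
Accessibility: w0Rw0, w0Rw1, w0Rw2, w1Rw0, w1Rw1, w1Rw2, w2Rw0, w2Rw1, w2Rw2
Branch closes: b and ¬b both at w1.
Every branch closes (one shown): valid in S5.
S4-tableau for the negation ¬(¬□¬(¬c ∨ b) → □¬□¬(¬c ∨ b)):
1. ¬(¬□¬(¬c ∨ b) → □¬□¬(¬c ∨ b)), w0
2. ¬□¬(¬c ∨ b), w0
3. ¬□¬□¬(¬c ∨ b), w0
4. ¬c ∨ b, w1
5. b, w1
6. □¬(¬c ∨ b), w2
7. ¬(¬c ∨ b), w2
8. c, w2
9. ¬b, w2
Accessibility: w0Rw0, w0Rw1, w0Rw2, w1Rw1, w2Rw2
Complete open branch: countermodel on an S4-frame, so not valid in S4, nor in K, T (the same frame is also a K-frame and a T-frame).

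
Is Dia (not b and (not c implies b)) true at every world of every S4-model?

Tableau for the negation not Dia (not b and (not c implies b)):
1. not Dia (not b and (not c implies b)), w0
2. not (not b and (not c implies b)), w0   [neg-Dia-rule on 1 via w0Rw0]
3. not (not c implies b), w0   [neg-and-rule on 2 (branches; this branch)]
4. not c, w0   [neg-implies-rule on 3]
5. not b, w0   [neg-implies-rule on 3]
Accessibility: w0Rw0
The negation has an open branch (countermodel exists).

No, not valid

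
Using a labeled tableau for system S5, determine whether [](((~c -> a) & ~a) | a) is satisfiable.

Satisfiable (open branch found)

1. [](((~c -> a) & ~a) | a), u
2. ((~c -> a) & ~a) | a, u
3. a, u
Accessibility: uRu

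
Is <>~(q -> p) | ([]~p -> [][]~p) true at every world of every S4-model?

Tableau for the negation ~(<>~(q -> p) | ([]~p -> [][]~p)):
1. ~(<>~(q -> p) | ([]~p -> [][]~p)), 0
2. ~<>~(q -> p), 0
3. ~([]~p -> [][]~p), 0
4. []~p, 0
5. ~[][]~p, 0
6. q -> p, 0
7. ~p, 0
8. ~q, 0
9. ~[]~p, 1
10. q -> p, 1
11. ~p, 1
12. ~q, 1
13. p, 2
14. q -> p, 2
15. ~p, 2
Accessibility: 0R0, 0R1, 0R2, 1R1, 1R2, 2R2
Branch closes: p and ~p both at 2.
Every branch of the negation's tableau closes; the branch above is one of them.

Valid in S4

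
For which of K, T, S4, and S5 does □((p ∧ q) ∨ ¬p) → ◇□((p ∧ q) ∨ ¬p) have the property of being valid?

T, S4, S5

K-tableau for the negation ¬(□((p ∧ q) ∨ ¬p) → ◇□((p ∧ q) ∨ ¬p)):
1. ¬(□((p ∧ q) ∨ ¬p) → ◇□((p ∧ q) ∨ ¬p)), u
2. □((p ∧ q) ∨ ¬p), u
3. ¬◇□((p ∧ q) ∨ ¬p), u
Complete open branch: countermodel on a K-frame, so not valid in K.
T-tableau for the negation ¬(□((p ∧ q) ∨ ¬p) → ◇□((p ∧ q) ∨ ¬p)):
1. ¬(□((p ∧ q) ∨ ¬p) → ◇□((p ∧ q) ∨ ¬p)), u
2. □((p ∧ q) ∨ ¬p), u
3. ¬◇□((p ∧ q) ∨ ¬p), u
4. (p ∧ q) ∨ ¬p, u
5. ¬□((p ∧ q) ∨ ¬p), u
6. p ∧ q, u
7. p, u
8. q, u
9. ¬((p ∧ q) ∨ ¬p), v
10. ¬(p ∧ q), v
11. p, v
12. (p ∧ q) ∨ ¬p, v
13. ¬□((p ∧ q) ∨ ¬p), v
14. ¬q, v
15. p ∧ q, v
16. q, v
Accessibility: uRu, uRv, vRv
Branch closes: q and ¬q both at v.
Every branch closes (one shown): valid in T, hence also in S4, S5 (every theorem of T is a theorem of S4 and S5).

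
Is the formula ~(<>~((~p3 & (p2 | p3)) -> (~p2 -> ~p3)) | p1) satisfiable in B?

Yes, satisfiable

1. ~(<>~((~p3 & (p2 | p3)) -> (~p2 -> ~p3)) | p1), 0
2. ~<>~((~p3 & (p2 | p3)) -> (~p2 -> ~p3)), 0
3. ~p1, 0
4. (~p3 & (p2 | p3)) -> (~p2 -> ~p3), 0
5. ~p2 -> ~p3, 0
6. ~p3, 0
Accessibility: 0R0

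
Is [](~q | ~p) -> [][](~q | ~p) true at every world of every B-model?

No, not valid

Tableau for the negation ~([](~q | ~p) -> [][](~q | ~p)):
1. ~([](~q | ~p) -> [][](~q | ~p)), 0
2. [](~q | ~p), 0
3. ~[][](~q | ~p), 0
4. ~q | ~p, 0
5. ~p, 0
6. ~[](~q | ~p), 1
7. ~q | ~p, 1
8. ~p, 1
9. ~(~q | ~p), 2
10. q, 2
11. p, 2
Accessibility: 0R0, 0R1, 1R0, 1R1, 1R2, 2R1, 2R2
The negation has an open branch (countermodel exists).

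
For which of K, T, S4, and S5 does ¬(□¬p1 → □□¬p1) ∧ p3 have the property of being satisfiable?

K, T

T-tableau for the formula:
1. ¬(□¬p1 → □□¬p1) ∧ p3, 0
2. ¬(□¬p1 → □□¬p1), 0
3. p3, 0
4. □¬p1, 0
5. ¬□□¬p1, 0
6. ¬p1, 0
7. ¬□¬p1, 1
8. ¬p1, 1
9. p1, 2
Accessibility: 0R0, 0R1, 1R1, 1R2, 2R2
Complete open branch: satisfiable in T, hence also in K (this T-model is also a K-model).
S4-tableau for the formula:
1. ¬(□¬p1 → □□¬p1) ∧ p3, 0
2. ¬(□¬p1 → □□¬p1), 0
3. p3, 0
4. □¬p1, 0
5. ¬□□¬p1, 0
6. ¬p1, 0
7. ¬□¬p1, 1
8. ¬p1, 1
9. p1, 2
10. ¬p1, 2
Accessibility: 0R0, 0R1, 0R2, 1R1, 1R2, 2R2
Branch closes: p1 and ¬p1 both at 2.
Every branch closes (one shown): unsatisfiable in S4, hence also in S5 (every S5-frame is an S4-frame).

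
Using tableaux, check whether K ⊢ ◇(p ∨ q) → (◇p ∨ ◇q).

Valid

Tableau for the negation ¬(◇(p ∨ q) → (◇p ∨ ◇q)):
1. ¬(◇(p ∨ q) → (◇p ∨ ◇q)), u
2. ◇(p ∨ q), u   [¬→-rule on 1]
3. ¬(◇p ∨ ◇q), u   [¬→-rule on 1]
4. ¬◇p, u   [¬∨-rule on 3]
5. ¬◇q, u   [¬∨-rule on 3]
6. p ∨ q, v   [◇-rule on 2: fresh world v, uRv]
7. ¬p, v   [¬◇-rule on 4 via uRv]
8. ¬q, v   [¬◇-rule on 5 via uRv]
9. q, v   [∨-rule on 6 (branches; this branch)]
Accessibility: uRv
Branch closes: q and ¬q both at v.
Every branch of the negation's tableau closes; the branch above is one of them.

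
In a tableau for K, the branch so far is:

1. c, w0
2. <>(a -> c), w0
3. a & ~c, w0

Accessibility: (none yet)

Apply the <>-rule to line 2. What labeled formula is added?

a fresh world w1 with w0Rw1, and a -> c at w1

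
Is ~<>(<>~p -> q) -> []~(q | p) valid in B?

No, not valid

Tableau for the negation ~(~<>(<>~p -> q) -> []~(q | p)):
1. ~(~<>(<>~p -> q) -> []~(q | p)), u
2. ~<>(<>~p -> q), u
3. ~[]~(q | p), u
4. ~(<>~p -> q), u
5. <>~p, u
6. ~q, u
7. q | p, v
8. ~(<>~p -> q), v
9. <>~p, v
10. ~q, v
11. p, v
12. ~p, w
13. ~(<>~p -> q), w
14. <>~p, w
15. ~q, w
16. ~p, x
17. ~p, y
Accessibility: uRu, uRv, uRw, vRu, vRv, vRx, wRu, wRw, wRy, xRv, xRx, yRw, yRy
The negation has an open branch (countermodel exists).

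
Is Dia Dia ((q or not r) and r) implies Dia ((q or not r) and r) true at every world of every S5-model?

Tableau for the negation not (Dia Dia ((q or not r) and r) implies Dia ((q or not r) and r)):
1. not (Dia Dia ((q or not r) and r) implies Dia ((q or not r) and r)), u
2. Dia Dia ((q or not r) and r), u   [neg-implies-rule on 1]
3. not Dia ((q or not r) and r), u   [neg-implies-rule on 1]
4. not ((q or not r) and r), u   [neg-Dia-rule on 3 via uRu]
5. not (q or not r), u   [neg-and-rule on 4 (branches; this branch)]
6. not q, u   [neg-or-rule on 5]
7. r, u   [neg-or-rule on 5]
8. Dia ((q or not r) and r), v   [Dia-rule on 2: fresh world v, uRv]
9. not ((q or not r) and r), v   [neg-Dia-rule on 3 via uRv]
10. not (q or not r), v   [neg-and-rule on 9 (branches; this branch)]
11. not q, v   [neg-or-rule on 10]
12. r, v   [neg-or-rule on 10]
13. (q or not r) and r, w   [Dia-rule on 8: fresh world w, vRw]
14. q or not r, w   [and-rule on 13]
15. r, w   [and-rule on 13]
16. not ((q or not r) and r), w   [neg-Dia-rule on 3 via uRw]
17. q, w   [or-rule on 14 (branches; this branch)]
18. not (q or not r), w   [neg-and-rule on 16 (branches; this branch)]
19. not q, w   [neg-or-rule on 18]
Accessibility: uRu, uRv, uRw, vRu, vRv, vRw, wRu, wRv, wRw
Branch closes: q and not q both at w.
All branches of the negation close; one closing branch shown above.

Valid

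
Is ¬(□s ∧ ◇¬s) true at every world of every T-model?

Tableau for the negation □s ∧ ◇¬s:
1. □s ∧ ◇¬s, 0
2. □s, 0
3. ◇¬s, 0
4. s, 0
5. ¬s, 1
6. s, 1
Accessibility: 0R0, 0R1, 1R1
Branch closes: s and ¬s both at 1.
All branches of the negation close; one closing branch shown above.

Yes, valid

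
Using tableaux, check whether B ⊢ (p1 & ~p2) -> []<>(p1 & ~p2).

Valid in B

Tableau for the negation ~((p1 & ~p2) -> []<>(p1 & ~p2)):
1. ~((p1 & ~p2) -> []<>(p1 & ~p2)), 0
2. p1 & ~p2, 0   [~->-rule on 1]
3. ~[]<>(p1 & ~p2), 0   [~->-rule on 1]
4. p1, 0   [&-rule on 2]
5. ~p2, 0   [&-rule on 2]
6. ~<>(p1 & ~p2), 1   [~[]-rule on 3: fresh world 1, 0R1]
7. ~(p1 & ~p2), 0   [~<>-rule on 6 via 1R0]
8. ~(p1 & ~p2), 1   [~<>-rule on 6 via 1R1]
9. p2, 0   [~&-rule on 7 (branches; this branch)]
Accessibility: 0R0, 0R1, 1R0, 1R1
Branch closes: p2 and ~p2 both at 0.
All branches of the negation close; one closing branch shown above.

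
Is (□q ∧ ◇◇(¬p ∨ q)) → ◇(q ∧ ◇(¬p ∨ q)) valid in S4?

Yes, valid

Tableau for the negation ¬((□q ∧ ◇◇(¬p ∨ q)) → ◇(q ∧ ◇(¬p ∨ q))):
1. ¬((□q ∧ ◇◇(¬p ∨ q)) → ◇(q ∧ ◇(¬p ∨ q))), u
2. □q ∧ ◇◇(¬p ∨ q), u   [¬→-rule on 1]
3. ¬◇(q ∧ ◇(¬p ∨ q)), u   [¬→-rule on 1]
4. □q, u   [∧-rule on 2]
5. ◇◇(¬p ∨ q), u   [∧-rule on 2]
6. ¬(q ∧ ◇(¬p ∨ q)), u   [¬◇-rule on 3 via uRu]
7. q, u   [□-rule on 4 via uRu]
8. ¬◇(¬p ∨ q), u   [¬∧-rule on 6 (branches; this branch)]
9. ¬(¬p ∨ q), u   [¬◇-rule on 8 via uRu]
10. p, u   [¬∨-rule on 9]
11. ¬q, u   [¬∨-rule on 9]
Accessibility: uRu
Branch closes: q and ¬q both at u.
Every branch of the negation's tableau closes; the branch above is one of them.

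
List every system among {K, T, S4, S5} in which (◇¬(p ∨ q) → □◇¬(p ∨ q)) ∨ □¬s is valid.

S5

S5-tableau for the negation ¬((◇¬(p ∨ q) → □◇¬(p ∨ q)) ∨ □¬s):
1. ¬((◇¬(p ∨ q) → □◇¬(p ∨ q)) ∨ □¬s), w0
2. ¬(◇¬(p ∨ q) → □◇¬(p ∨ q)), w0   [¬∨-rule on 1]
3. ¬□¬s, w0   [¬∨-rule on 1]
4. ◇¬(p ∨ q), w0   [¬→-rule on 2]
5. ¬□◇¬(p ∨ q), w0   [¬→-rule on 2]
6. s, w1   [¬□-rule on 3: fresh world w1, w0Rw1]
7. ¬(p ∨ q), w2   [◇-rule on 4: fresh world w2, w0Rw2]
8. ¬p, w2   [¬∨-rule on 7]
9. ¬q, w2   [¬∨-rule on 7]
10. ¬◇¬(p ∨ q), w3   [¬□-rule on 5: fresh world w3, w0Rw3]
11. p ∨ q, w0   [¬◇-rule on 10 via w3Rw0]
12. p ∨ q, w1   [¬◇-rule on 10 via w3Rw1]
13. p ∨ q, w2   [¬◇-rule on 10 via w3Rw2]
14. p ∨ q, w3   [¬◇-rule on 10 via w3Rw3]
15. q, w0   [∨-rule on 11 (branches; this branch)]
16. q, w1   [∨-rule on 12 (branches; this branch)]
17. q, w2   [∨-rule on 13 (branches; this branch)]
Accessibility: w0Rw0, w0Rw1, w0Rw2, w0Rw3, w1Rw0, w1Rw1, w1Rw2, w1Rw3, w2Rw0, w2Rw1, w2Rw2, w2Rw3, w3Rw0, w3Rw1, w3Rw2, w3Rw3
Branch closes: q and ¬q both at w2.
Every branch closes (one shown): valid in S5.
S4-tableau for the negation ¬((◇¬(p ∨ q) → □◇¬(p ∨ q)) ∨ □¬s):
1. ¬((◇¬(p ∨ q) → □◇¬(p ∨ q)) ∨ □¬s), w0
2. ¬(◇¬(p ∨ q) → □◇¬(p ∨ q)), w0   [¬∨-rule on 1]
3. ¬□¬s, w0   [¬∨-rule on 1]
4. ◇¬(p ∨ q), w0   [¬→-rule on 2]
5. ¬□◇¬(p ∨ q), w0   [¬→-rule on 2]
6. s, w1   [¬□-rule on 3: fresh world w1, w0Rw1]
7. ¬(p ∨ q), w2   [◇-rule on 4: fresh world w2, w0Rw2]
8. ¬p, w2   [¬∨-rule on 7]
9. ¬q, w2   [¬∨-rule on 7]
10. ¬◇¬(p ∨ q), w3   [¬□-rule on 5: fresh world w3, w0Rw3]
11. p ∨ q, w3   [¬◇-rule on 10 via w3Rw3]
12. q, w3   [∨-rule on 11 (branches; this branch)]
Accessibility: w0Rw0, w0Rw1, w0Rw2, w0Rw3, w1Rw1, w2Rw2, w3Rw3
Complete open branch: countermodel on an S4-frame, so not valid in S4, nor in K, T (the same frame is also a K-frame and a T-frame).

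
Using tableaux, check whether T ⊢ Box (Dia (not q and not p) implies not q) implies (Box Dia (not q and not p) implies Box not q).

Tableau for the negation not (Box (Dia (not q and not p) implies not q) implies (Box Dia (not q and not p) implies Box not q)):
1. not (Box (Dia (not q and not p) implies not q) implies (Box Dia (not q and not p) implies Box not q)), 0
2. Box (Dia (not q and not p) implies not q), 0
3. not (Box Dia (not q and not p) implies Box not q), 0
4. Box Dia (not q and not p), 0
5. not Box not q, 0
6. Dia (not q and not p) implies not q, 0
7. Dia (not q and not p), 0
8. not q, 0
9. q, 1
10. Dia (not q and not p) implies not q, 1
11. Dia (not q and not p), 1
12. not Dia (not q and not p), 1
13. not (not q and not p), 1
14. p, 1
15. not q and not p, 2
16. not q, 2
17. not p, 2
18. Dia (not q and not p) implies not q, 2
19. Dia (not q and not p), 2
20. not q and not p, 3
21. not q, 3
22. not p, 3
23. not (not q and not p), 3
24. p, 3
Accessibility: 0R0, 0R1, 0R2, 1R1, 1R3, 2R2, 3R3
Branch closes: p and not p both at 3.
All branches of the negation close; one closing branch shown above.

Yes, valid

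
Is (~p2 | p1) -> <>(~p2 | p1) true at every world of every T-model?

Tableau for the negation ~((~p2 | p1) -> <>(~p2 | p1)):
1. ~((~p2 | p1) -> <>(~p2 | p1)), u
2. ~p2 | p1, u
3. ~<>(~p2 | p1), u
4. ~(~p2 | p1), u
5. p2, u
6. ~p1, u
7. p1, u
Accessibility: uRu
Branch closes: p1 and ~p1 both at u.
Every branch of the negation's tableau closes; the branch above is one of them.

Valid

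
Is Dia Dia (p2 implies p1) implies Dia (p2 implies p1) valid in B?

Tableau for the negation not (Dia Dia (p2 implies p1) implies Dia (p2 implies p1)):
1. not (Dia Dia (p2 implies p1) implies Dia (p2 implies p1)), 0
2. Dia Dia (p2 implies p1), 0   [neg-implies-rule on 1]
3. not Dia (p2 implies p1), 0   [neg-implies-rule on 1]
4. not (p2 implies p1), 0   [neg-Dia-rule on 3 via 0R0]
5. p2, 0   [neg-implies-rule on 4]
6. not p1, 0   [neg-implies-rule on 4]
7. Dia (p2 implies p1), 1   [Dia-rule on 2: fresh world 1, 0R1]
8. not (p2 implies p1), 1   [neg-Dia-rule on 3 via 0R1]
9. p2, 1   [neg-implies-rule on 8]
10. not p1, 1   [neg-implies-rule on 8]
11. p2 implies p1, 2   [Dia-rule on 7: fresh world 2, 1R2]
12. p1, 2   [implies-rule on 11 (branches; this branch)]
Accessibility: 0R0, 0R1, 1R0, 1R1, 1R2, 2R1, 2R2
The negation has an open branch (countermodel exists).

Not valid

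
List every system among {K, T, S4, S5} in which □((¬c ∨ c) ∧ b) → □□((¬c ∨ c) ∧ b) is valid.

T-tableau for the negation ¬(□((¬c ∨ c) ∧ b) → □□((¬c ∨ c) ∧ b)):
1. ¬(□((¬c ∨ c) ∧ b) → □□((¬c ∨ c) ∧ b)), 0
2. □((¬c ∨ c) ∧ b), 0
3. ¬□□((¬c ∨ c) ∧ b), 0
4. (¬c ∨ c) ∧ b, 0
5. ¬c ∨ c, 0
6. b, 0
7. c, 0
8. ¬□((¬c ∨ c) ∧ b), 1
9. (¬c ∨ c) ∧ b, 1
10. ¬c ∨ c, 1
11. b, 1
12. c, 1
13. ¬((¬c ∨ c) ∧ b), 2
14. ¬b, 2
Accessibility: 0R0, 0R1, 1R1, 1R2, 2R2
Complete open branch: countermodel on a T-frame, so not valid in T, nor in K (the same frame is also a K-frame).
S4-tableau for the negation ¬(□((¬c ∨ c) ∧ b) → □□((¬c ∨ c) ∧ b)):
1. ¬(□((¬c ∨ c) ∧ b) → □□((¬c ∨ c) ∧ b)), 0
2. □((¬c ∨ c) ∧ b), 0
3. ¬□□((¬c ∨ c) ∧ b), 0
4. (¬c ∨ c) ∧ b, 0
5. ¬c ∨ c, 0
6. b, 0
7. c, 0
8. ¬□((¬c ∨ c) ∧ b), 1
9. (¬c ∨ c) ∧ b, 1
10. ¬c ∨ c, 1
11. b, 1
12. c, 1
13. ¬((¬c ∨ c) ∧ b), 2
14. (¬c ∨ c) ∧ b, 2
15. ¬c ∨ c, 2
16. b, 2
17. ¬(¬c ∨ c), 2
18. c, 2
19. ¬c, 2
Accessibility: 0R0, 0R1, 0R2, 1R1, 1R2, 2R2
Branch closes: c and ¬c both at 2.
Every branch closes (one shown): valid in S4, hence also in S5 (every theorem of S4 is a theorem of S5).

S4, S5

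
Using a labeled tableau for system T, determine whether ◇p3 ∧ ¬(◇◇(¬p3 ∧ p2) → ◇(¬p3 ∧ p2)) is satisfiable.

1. ◇p3 ∧ ¬(◇◇(¬p3 ∧ p2) → ◇(¬p3 ∧ p2)), w0
2. ◇p3, w0
3. ¬(◇◇(¬p3 ∧ p2) → ◇(¬p3 ∧ p2)), w0
4. ◇◇(¬p3 ∧ p2), w0
5. ¬◇(¬p3 ∧ p2), w0
6. ¬(¬p3 ∧ p2), w0
7. ¬p2, w0
8. p3, w1
9. ¬(¬p3 ∧ p2), w1
10. ¬p2, w1
11. ◇(¬p3 ∧ p2), w2
12. ¬(¬p3 ∧ p2), w2
13. ¬p2, w2
14. ¬p3 ∧ p2, w3
15. ¬p3, w3
16. p2, w3
Accessibility: w0Rw0, w0Rw1, w0Rw2, w1Rw1, w2Rw2, w2Rw3, w3Rw3

Satisfiable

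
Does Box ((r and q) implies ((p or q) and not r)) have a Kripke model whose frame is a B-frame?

1. Box ((r and q) implies ((p or q) and not r)), w0
2. (r and q) implies ((p or q) and not r), w0
3. (p or q) and not r, w0
4. p or q, w0
5. not r, w0
6. q, w0
Accessibility: w0Rw0

Satisfiable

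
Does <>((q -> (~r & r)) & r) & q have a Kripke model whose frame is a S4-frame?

1. <>((q -> (~r & r)) & r) & q, 0
2. <>((q -> (~r & r)) & r), 0   [&-rule on 1]
3. q, 0   [&-rule on 1]
4. (q -> (~r & r)) & r, 1   [<>-rule on 2: fresh world 1, 0R1]
5. q -> (~r & r), 1   [&-rule on 4]
6. r, 1   [&-rule on 4]
7. ~q, 1   [->-rule on 5 (branches; this branch)]
Accessibility: 0R0, 0R1, 1R1

Satisfiable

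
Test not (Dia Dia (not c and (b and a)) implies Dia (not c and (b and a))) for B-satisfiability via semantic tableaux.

1. not (Dia Dia (not c and (b and a)) implies Dia (not c and (b and a))), 0
2. Dia Dia (not c and (b and a)), 0
3. not Dia (not c and (b and a)), 0
4. not (not c and (b and a)), 0
5. not (b and a), 0
6. not a, 0
7. Dia (not c and (b and a)), 1
8. not (not c and (b and a)), 1
9. not (b and a), 1
10. not a, 1
11. not c and (b and a), 2
12. not c, 2
13. b and a, 2
14. b, 2
15. a, 2
Accessibility: 0R0, 0R1, 1R0, 1R1, 1R2, 2R1, 2R2

Yes, satisfiable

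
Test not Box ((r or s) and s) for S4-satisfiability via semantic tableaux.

Satisfiable

1. not Box ((r or s) and s), w0
2. not ((r or s) and s), w1
3. not s, w1
Accessibility: w0Rw0, w0Rw1, w1Rw1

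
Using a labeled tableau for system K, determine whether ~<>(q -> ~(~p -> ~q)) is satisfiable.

Satisfiable (open branch found)

1. ~<>(q -> ~(~p -> ~q)), w0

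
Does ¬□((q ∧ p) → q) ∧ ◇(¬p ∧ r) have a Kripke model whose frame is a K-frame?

No, unsatisfiable

1. ¬□((q ∧ p) → q) ∧ ◇(¬p ∧ r), w0
2. ¬□((q ∧ p) → q), w0
3. ◇(¬p ∧ r), w0
4. ¬((q ∧ p) → q), w1
5. q ∧ p, w1
6. ¬q, w1
7. q, w1
8. p, w1
Accessibility: w0Rw1
Branch closes: q and ¬q both at w1.
Every branch closes; the branch above is one of them.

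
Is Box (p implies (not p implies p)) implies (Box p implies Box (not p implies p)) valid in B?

Tableau for the negation not (Box (p implies (not p implies p)) implies (Box p implies Box (not p implies p))):
1. not (Box (p implies (not p implies p)) implies (Box p implies Box (not p implies p))), u
2. Box (p implies (not p implies p)), u
3. not (Box p implies Box (not p implies p)), u
4. Box p, u
5. not Box (not p implies p), u
6. p implies (not p implies p), u
7. p, u
8. not p implies p, u
9. not (not p implies p), v
10. not p, v
11. p implies (not p implies p), v
12. p, v
Accessibility: uRu, uRv, vRu, vRv
Branch closes: p and not p both at v.
All branches of the negation close; one closing branch shown above.

Yes, valid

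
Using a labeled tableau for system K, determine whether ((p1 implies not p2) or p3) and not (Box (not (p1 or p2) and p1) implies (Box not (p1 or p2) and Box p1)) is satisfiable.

1. ((p1 implies not p2) or p3) and not (Box (not (p1 or p2) and p1) implies (Box not (p1 or p2) and Box p1)), u
2. (p1 implies not p2) or p3, u
3. not (Box (not (p1 or p2) and p1) implies (Box not (p1 or p2) and Box p1)), u
4. Box (not (p1 or p2) and p1), u
5. not (Box not (p1 or p2) and Box p1), u
6. p1 implies not p2, u
7. not Box not (p1 or p2), u
8. not p2, u
9. p1 or p2, v
10. not (p1 or p2) and p1, v
11. not (p1 or p2), v
12. p1, v
13. not p1, v
14. not p2, v
Accessibility: uRv
Branch closes: p1 and not p1 both at v.
(One branch shown.) All branches close.

Unsatisfiable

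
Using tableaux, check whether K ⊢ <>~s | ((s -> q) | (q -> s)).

Tableau for the negation ~(<>~s | ((s -> q) | (q -> s))):
1. ~(<>~s | ((s -> q) | (q -> s))), u
2. ~<>~s, u   [~|-rule on 1]
3. ~((s -> q) | (q -> s)), u   [~|-rule on 1]
4. ~(s -> q), u   [~|-rule on 3]
5. ~(q -> s), u   [~|-rule on 3]
6. s, u   [~->-rule on 4]
7. ~q, u   [~->-rule on 4]
8. q, u   [~->-rule on 5]
9. ~s, u   [~->-rule on 5]
Branch closes: q and ~q both at u.
All branches of the negation close; one closing branch shown above.

Yes, valid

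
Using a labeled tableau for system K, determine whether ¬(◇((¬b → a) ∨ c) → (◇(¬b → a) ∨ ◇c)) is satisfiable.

Unsatisfiable (every branch closes)

1. ¬(◇((¬b → a) ∨ c) → (◇(¬b → a) ∨ ◇c)), w0
2. ◇((¬b → a) ∨ c), w0   [¬→-rule on 1]
3. ¬(◇(¬b → a) ∨ ◇c), w0   [¬→-rule on 1]
4. ¬◇(¬b → a), w0   [¬∨-rule on 3]
5. ¬◇c, w0   [¬∨-rule on 3]
6. (¬b → a) ∨ c, w1   [◇-rule on 2: fresh world w1, w0Rw1]
7. ¬(¬b → a), w1   [¬◇-rule on 4 via w0Rw1]
8. ¬b, w1   [¬→-rule on 7]
9. ¬a, w1   [¬→-rule on 7]
10. ¬c, w1   [¬◇-rule on 5 via w0Rw1]
11. ¬b → a, w1   [∨-rule on 6 (branches; this branch)]
12. a, w1   [→-rule on 11 (branches; this branch)]
Accessibility: w0Rw1
Branch closes: a and ¬a both at w1.
Every branch closes; the branch above is one of them.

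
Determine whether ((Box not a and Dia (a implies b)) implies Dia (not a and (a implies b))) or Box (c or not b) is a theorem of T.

Tableau for the negation not (((Box not a and Dia (a implies b)) implies Dia (not a and (a implies b))) or Box (c or not b)):
1. not (((Box not a and Dia (a implies b)) implies Dia (not a and (a implies b))) or Box (c or not b)), u
2. not ((Box not a and Dia (a implies b)) implies Dia (not a and (a implies b))), u
3. not Box (c or not b), u
4. Box not a and Dia (a implies b), u
5. not Dia (not a and (a implies b)), u
6. Box not a, u
7. Dia (a implies b), u
8. not (not a and (a implies b)), u
9. not a, u
10. not (a implies b), u
11. a, u
12. not b, u
Accessibility: uRu
Branch closes: a and not a both at u.
Every branch of the negation's tableau closes; the branch above is one of them.

Valid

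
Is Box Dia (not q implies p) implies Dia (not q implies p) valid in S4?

Tableau for the negation not (Box Dia (not q implies p) implies Dia (not q implies p)):
1. not (Box Dia (not q implies p) implies Dia (not q implies p)), u
2. Box Dia (not q implies p), u
3. not Dia (not q implies p), u
4. Dia (not q implies p), u
5. not (not q implies p), u
6. not q, u
7. not p, u
8. not q implies p, v
9. Dia (not q implies p), v
10. not (not q implies p), v
11. not q, v
12. not p, v
13. p, v
Accessibility: uRu, uRv, vRv
Branch closes: p and not p both at v.
Every branch of the negation's tableau closes; the branch above is one of them.

Valid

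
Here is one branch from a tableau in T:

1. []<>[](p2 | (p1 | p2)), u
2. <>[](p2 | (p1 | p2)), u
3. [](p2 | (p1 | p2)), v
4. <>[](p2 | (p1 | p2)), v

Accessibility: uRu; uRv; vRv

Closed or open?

No atom appears with both signs at the same world.

No, open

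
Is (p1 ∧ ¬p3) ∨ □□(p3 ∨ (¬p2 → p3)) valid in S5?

Tableau for the negation ¬((p1 ∧ ¬p3) ∨ □□(p3 ∨ (¬p2 → p3))):
1. ¬((p1 ∧ ¬p3) ∨ □□(p3 ∨ (¬p2 → p3))), w0
2. ¬(p1 ∧ ¬p3), w0
3. ¬□□(p3 ∨ (¬p2 → p3)), w0
4. p3, w0
5. ¬□(p3 ∨ (¬p2 → p3)), w1
6. ¬(p3 ∨ (¬p2 → p3)), w2
7. ¬p3, w2
8. ¬(¬p2 → p3), w2
9. ¬p2, w2
Accessibility: w0Rw0, w0Rw1, w0Rw2, w1Rw0, w1Rw1, w1Rw2, w2Rw0, w2Rw1, w2Rw2
The negation has an open branch (countermodel exists).

Invalid (countermodel exists)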